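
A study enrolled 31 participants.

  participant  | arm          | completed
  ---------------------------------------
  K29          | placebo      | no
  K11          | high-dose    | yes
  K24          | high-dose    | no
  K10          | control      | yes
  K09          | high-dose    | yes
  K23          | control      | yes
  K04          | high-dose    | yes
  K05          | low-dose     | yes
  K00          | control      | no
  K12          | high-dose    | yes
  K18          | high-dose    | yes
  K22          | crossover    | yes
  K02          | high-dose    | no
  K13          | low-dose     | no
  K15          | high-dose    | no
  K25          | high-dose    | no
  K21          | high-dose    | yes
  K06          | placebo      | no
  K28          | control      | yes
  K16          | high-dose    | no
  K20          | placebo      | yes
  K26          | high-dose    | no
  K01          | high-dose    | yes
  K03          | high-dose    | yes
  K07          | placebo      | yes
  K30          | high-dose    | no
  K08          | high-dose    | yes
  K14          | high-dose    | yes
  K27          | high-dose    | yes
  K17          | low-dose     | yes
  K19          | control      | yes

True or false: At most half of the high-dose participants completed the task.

False

The determiner here denotes the relation: |A ∩ B| ≤ |A ∖ B|.
|A| = 18, |A ∩ B| = 11, |A ∖ B| = 7.
11 > 7, so the statement is false.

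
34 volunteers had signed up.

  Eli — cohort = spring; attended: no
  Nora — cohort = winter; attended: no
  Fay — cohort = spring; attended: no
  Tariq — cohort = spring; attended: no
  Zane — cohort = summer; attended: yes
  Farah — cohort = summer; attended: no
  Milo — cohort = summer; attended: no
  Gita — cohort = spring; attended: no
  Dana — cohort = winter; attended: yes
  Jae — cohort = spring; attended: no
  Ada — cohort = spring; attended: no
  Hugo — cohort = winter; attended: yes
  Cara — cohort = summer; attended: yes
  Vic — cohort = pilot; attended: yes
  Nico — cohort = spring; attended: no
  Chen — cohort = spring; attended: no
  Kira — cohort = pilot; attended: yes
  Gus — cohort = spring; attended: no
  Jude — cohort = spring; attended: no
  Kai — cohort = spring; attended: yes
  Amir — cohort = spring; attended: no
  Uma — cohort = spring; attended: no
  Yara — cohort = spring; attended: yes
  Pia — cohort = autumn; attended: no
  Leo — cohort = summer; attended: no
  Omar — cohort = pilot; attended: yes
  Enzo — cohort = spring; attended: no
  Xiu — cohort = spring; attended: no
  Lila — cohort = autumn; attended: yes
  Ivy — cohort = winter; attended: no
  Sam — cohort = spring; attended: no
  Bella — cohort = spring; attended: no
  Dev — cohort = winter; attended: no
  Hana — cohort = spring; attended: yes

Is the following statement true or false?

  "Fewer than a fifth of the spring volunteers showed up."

'Fewer than a fifth of the spring volunteers showed up' holds iff |A ∩ B| / |A| < 1/5.
|A| = 19, |A ∩ B| = 3, |A ∖ B| = 16.
|A ∩ B|/|A| = 3/19, so the statement is true.

True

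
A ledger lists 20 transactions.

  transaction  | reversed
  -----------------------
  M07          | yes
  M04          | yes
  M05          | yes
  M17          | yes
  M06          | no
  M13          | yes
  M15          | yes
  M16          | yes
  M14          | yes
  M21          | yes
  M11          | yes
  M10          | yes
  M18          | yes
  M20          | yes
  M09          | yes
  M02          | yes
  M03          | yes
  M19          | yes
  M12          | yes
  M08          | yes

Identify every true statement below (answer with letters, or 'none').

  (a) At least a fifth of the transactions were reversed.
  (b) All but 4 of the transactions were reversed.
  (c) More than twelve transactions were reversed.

|A| = 20, |A ∩ B| = 19, |A ∖ B| = 1.
(a) |A ∩ B| / |A| ≥ 1/5: holds.
(b) |A ∖ B| = 4: fails.
(c) |A ∩ B| > 12: holds.

(a), (c)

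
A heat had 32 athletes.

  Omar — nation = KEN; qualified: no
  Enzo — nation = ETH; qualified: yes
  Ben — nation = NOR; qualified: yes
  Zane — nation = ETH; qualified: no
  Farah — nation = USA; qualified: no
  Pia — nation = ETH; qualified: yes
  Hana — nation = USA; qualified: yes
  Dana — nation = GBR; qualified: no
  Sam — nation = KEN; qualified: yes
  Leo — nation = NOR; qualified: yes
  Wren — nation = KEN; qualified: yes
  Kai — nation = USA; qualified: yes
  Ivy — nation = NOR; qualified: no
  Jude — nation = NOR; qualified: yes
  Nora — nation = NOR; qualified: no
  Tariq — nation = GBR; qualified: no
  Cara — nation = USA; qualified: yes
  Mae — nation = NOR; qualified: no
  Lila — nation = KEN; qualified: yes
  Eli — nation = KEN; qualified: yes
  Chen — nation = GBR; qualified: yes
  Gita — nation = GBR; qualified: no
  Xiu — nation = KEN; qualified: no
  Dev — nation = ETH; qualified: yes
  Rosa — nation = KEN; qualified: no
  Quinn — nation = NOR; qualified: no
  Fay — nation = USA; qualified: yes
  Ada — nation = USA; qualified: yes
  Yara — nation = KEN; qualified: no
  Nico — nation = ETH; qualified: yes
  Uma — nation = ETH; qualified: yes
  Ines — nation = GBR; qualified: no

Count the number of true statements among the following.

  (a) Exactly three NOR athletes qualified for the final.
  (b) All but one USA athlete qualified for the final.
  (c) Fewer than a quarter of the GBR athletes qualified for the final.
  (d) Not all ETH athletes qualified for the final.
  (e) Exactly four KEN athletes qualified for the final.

5

(a) NOR: |A| = 7, |A ∩ B| = 3; needs |A ∩ B| = 3 — true.
(b) USA: |A| = 6, |A ∩ B| = 5; needs |A ∖ B| = 1 — true.
(c) GBR: |A| = 5, |A ∩ B| = 1; needs |A ∩ B| / |A| < 1/4 — true.
(d) ETH: |A| = 6, |A ∩ B| = 5; needs A ⊄ B (|A ∖ B| ≥ 1) — true.
(e) KEN: |A| = 8, |A ∩ B| = 4; needs |A ∩ B| = 4 — true.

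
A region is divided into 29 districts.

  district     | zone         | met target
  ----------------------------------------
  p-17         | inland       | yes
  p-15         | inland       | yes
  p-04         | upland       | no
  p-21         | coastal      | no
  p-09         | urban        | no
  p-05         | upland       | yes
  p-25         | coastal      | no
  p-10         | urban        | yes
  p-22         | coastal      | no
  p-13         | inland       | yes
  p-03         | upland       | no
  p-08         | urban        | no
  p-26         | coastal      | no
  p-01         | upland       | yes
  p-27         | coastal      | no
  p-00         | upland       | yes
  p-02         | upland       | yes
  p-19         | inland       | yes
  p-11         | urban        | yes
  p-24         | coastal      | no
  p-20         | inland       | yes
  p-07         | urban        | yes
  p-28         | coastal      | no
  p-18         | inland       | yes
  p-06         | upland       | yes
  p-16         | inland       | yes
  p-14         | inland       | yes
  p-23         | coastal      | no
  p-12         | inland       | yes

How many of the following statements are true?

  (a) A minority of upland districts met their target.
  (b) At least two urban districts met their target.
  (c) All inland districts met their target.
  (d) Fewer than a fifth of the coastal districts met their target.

(a) upland: |A| = 7, |A ∩ B| = 5; needs |A ∩ B| < |A ∖ B| — false.
(b) urban: |A| = 5, |A ∩ B| = 3; needs |A ∩ B| ≥ 2 — true.
(c) inland: |A| = 9, |A ∩ B| = 9; needs A ⊆ B, i.e. every element of A is in B (|A ∖ B| = 0) — true.
(d) coastal: |A| = 8, |A ∩ B| = 0; needs |A ∩ B| / |A| < 1/5 — true.

3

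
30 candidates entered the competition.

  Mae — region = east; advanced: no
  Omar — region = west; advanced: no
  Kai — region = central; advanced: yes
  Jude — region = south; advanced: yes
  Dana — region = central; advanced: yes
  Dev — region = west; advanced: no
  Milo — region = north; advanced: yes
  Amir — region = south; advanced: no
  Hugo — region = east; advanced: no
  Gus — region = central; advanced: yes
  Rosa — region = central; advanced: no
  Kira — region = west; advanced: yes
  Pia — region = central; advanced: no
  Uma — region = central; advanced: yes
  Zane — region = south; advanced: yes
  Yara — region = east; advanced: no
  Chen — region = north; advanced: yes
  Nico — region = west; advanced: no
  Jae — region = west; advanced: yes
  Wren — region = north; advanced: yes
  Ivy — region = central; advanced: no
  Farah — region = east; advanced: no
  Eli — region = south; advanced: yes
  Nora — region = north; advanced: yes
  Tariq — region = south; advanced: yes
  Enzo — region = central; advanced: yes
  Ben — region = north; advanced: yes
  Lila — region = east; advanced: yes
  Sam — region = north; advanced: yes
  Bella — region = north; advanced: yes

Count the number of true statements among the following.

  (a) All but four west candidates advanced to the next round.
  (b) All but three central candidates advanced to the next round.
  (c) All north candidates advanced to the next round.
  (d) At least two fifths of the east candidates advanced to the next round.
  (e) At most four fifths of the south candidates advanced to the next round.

(a) west: |A| = 5, |A ∩ B| = 2; needs |A ∖ B| = 4 — false.
(b) central: |A| = 8, |A ∩ B| = 5; needs |A ∖ B| = 3 — true.
(c) north: |A| = 7, |A ∩ B| = 7; needs A ⊆ B, i.e. every element of A is in B (|A ∖ B| = 0) — true.
(d) east: |A| = 5, |A ∩ B| = 1; needs |A ∩ B| / |A| ≥ 2/5 — false.
(e) south: |A| = 5, |A ∩ B| = 4; needs |A ∩ B| / |A| ≤ 4/5 — true.

3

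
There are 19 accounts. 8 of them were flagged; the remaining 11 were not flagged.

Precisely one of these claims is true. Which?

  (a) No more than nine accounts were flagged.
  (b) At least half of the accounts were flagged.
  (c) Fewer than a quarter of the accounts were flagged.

|A| = 19, |A ∩ B| = 8, |A ∖ B| = 11.
(a) requires |A ∩ B| ≤ 9: true.
(b) requires |A ∩ B| ≥ |A ∖ B|: false.
(c) requires |A ∩ B| / |A| < 1/4: false.

(a)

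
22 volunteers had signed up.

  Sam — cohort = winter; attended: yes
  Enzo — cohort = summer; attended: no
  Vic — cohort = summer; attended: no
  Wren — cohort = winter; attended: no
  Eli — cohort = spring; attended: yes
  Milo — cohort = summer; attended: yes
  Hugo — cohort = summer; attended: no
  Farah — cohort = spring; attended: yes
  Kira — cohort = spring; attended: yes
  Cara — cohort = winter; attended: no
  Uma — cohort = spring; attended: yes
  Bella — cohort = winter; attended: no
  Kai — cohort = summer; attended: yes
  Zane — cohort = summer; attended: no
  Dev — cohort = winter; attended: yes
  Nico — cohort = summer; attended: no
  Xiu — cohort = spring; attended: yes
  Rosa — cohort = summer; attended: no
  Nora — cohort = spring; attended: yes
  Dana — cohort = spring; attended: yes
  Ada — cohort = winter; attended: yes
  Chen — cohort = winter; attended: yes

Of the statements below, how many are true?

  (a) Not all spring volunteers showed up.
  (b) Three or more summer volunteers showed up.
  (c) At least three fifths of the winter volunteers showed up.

0

(a) spring: |A| = 7, |A ∩ B| = 7; needs A ⊄ B (|A ∖ B| ≥ 1) — false.
(b) summer: |A| = 8, |A ∩ B| = 2; needs |A ∩ B| ≥ 3 — false.
(c) winter: |A| = 7, |A ∩ B| = 4; needs |A ∩ B| / |A| ≥ 3/5 — false.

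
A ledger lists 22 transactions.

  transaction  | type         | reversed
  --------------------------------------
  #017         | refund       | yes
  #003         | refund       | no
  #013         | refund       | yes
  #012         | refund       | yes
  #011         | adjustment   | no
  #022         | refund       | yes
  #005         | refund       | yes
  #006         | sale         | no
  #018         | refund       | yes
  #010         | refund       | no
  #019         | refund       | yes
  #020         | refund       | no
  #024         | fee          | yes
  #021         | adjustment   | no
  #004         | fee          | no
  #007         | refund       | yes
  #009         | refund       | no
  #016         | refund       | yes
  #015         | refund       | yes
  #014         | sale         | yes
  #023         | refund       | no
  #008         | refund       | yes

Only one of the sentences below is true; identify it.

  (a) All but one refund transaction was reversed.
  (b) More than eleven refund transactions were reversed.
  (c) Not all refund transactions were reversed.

|A| = 16, |A ∩ B| = 11, |A ∖ B| = 5.
(a) requires |A ∖ B| = 1: false.
(b) requires |A ∩ B| > 11: false.
(c) requires A ⊄ B (|A ∖ B| ≥ 1): true.

(c)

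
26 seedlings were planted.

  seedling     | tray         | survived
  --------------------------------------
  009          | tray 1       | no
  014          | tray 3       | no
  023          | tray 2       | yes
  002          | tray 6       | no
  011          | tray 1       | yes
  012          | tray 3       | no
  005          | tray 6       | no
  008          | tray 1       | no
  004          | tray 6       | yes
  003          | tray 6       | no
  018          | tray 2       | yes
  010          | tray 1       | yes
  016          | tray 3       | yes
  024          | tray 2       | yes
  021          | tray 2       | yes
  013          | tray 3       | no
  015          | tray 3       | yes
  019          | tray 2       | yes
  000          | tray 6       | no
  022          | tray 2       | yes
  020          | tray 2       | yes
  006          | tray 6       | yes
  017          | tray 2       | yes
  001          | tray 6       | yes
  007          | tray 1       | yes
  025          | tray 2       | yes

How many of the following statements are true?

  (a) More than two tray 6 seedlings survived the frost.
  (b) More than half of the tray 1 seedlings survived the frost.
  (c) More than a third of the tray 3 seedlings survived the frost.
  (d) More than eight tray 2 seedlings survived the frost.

(a) tray 6: |A| = 7, |A ∩ B| = 3; needs |A ∩ B| > 2 — true.
(b) tray 1: |A| = 5, |A ∩ B| = 3; needs |A ∩ B| > |A ∖ B| — true.
(c) tray 3: |A| = 5, |A ∩ B| = 2; needs |A ∩ B| / |A| > 1/3 — true.
(d) tray 2: |A| = 9, |A ∩ B| = 9; needs |A ∩ B| > 8 — true.

4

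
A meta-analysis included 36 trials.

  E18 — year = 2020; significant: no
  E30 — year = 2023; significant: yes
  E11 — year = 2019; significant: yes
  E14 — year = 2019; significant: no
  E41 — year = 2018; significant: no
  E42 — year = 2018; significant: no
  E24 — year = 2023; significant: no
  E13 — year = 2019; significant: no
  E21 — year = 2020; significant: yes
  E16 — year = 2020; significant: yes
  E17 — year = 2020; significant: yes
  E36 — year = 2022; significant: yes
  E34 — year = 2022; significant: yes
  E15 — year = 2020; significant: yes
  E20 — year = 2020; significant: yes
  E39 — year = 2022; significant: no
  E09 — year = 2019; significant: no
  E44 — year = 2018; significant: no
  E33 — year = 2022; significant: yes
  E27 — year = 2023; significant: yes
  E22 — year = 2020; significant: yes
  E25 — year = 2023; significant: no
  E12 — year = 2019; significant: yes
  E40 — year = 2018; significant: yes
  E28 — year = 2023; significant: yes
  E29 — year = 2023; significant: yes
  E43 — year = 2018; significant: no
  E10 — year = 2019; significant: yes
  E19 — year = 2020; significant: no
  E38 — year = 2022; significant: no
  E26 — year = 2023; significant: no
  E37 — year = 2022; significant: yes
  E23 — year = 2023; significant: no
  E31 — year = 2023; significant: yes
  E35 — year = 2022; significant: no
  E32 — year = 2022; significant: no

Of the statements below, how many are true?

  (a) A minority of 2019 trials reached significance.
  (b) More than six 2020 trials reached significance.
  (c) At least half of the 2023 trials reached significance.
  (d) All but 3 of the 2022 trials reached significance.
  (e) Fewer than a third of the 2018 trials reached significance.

(a) 2019: |A| = 6, |A ∩ B| = 3; needs |A ∩ B| < |A ∖ B| — false.
(b) 2020: |A| = 8, |A ∩ B| = 6; needs |A ∩ B| > 6 — false.
(c) 2023: |A| = 9, |A ∩ B| = 5; needs |A ∩ B| ≥ |A ∖ B| — true.
(d) 2022: |A| = 8, |A ∩ B| = 4; needs |A ∖ B| = 3 — false.
(e) 2018: |A| = 5, |A ∩ B| = 1; needs |A ∩ B| / |A| < 1/3 — true.

2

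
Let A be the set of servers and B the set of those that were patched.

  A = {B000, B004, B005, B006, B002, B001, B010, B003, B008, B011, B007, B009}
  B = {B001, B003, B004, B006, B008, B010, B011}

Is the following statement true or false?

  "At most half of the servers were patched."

The determiner here denotes the relation: |A ∩ B| ≤ |A ∖ B|.
A (the restrictor) = {B000, B004, B005, B006, B002, B001, B010, B003, B008, B011, B007, B009}, |A| = 12.
A ∩ B = {B004, B006, B001, B010, B003, B008, B011}, so |A ∩ B| = 7.
A ∖ B = {B000, B005, B002, B007, B009}, so |A ∖ B| = 5.
7 > 5, so the statement is false.

False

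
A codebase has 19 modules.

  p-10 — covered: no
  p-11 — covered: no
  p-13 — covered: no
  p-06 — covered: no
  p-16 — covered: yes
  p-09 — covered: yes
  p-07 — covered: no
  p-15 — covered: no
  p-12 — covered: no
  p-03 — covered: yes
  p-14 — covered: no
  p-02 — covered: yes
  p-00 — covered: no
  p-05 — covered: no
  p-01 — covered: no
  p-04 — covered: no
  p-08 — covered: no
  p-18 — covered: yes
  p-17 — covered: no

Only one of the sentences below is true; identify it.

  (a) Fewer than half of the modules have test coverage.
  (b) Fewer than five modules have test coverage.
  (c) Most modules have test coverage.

(a)

|A| = 19, |A ∩ B| = 5, |A ∖ B| = 14.
(a) requires |A ∩ B| < |A ∖ B|: true.
(b) requires |A ∩ B| < 5: false.
(c) requires |A ∩ B| > |A ∖ B|: false.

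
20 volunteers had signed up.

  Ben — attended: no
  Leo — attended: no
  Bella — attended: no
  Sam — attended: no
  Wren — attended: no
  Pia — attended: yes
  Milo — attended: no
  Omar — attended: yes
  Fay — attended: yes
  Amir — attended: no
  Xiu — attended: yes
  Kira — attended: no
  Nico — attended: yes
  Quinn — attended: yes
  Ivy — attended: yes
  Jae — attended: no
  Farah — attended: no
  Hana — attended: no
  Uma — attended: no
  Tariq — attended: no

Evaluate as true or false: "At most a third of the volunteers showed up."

False

'At most a third of the volunteers showed up' holds iff |A ∩ B| / |A| ≤ 1/3.
|A| = 20, |A ∩ B| = 7, |A ∖ B| = 13.
|A ∩ B|/|A| = 7/20, so the statement is false.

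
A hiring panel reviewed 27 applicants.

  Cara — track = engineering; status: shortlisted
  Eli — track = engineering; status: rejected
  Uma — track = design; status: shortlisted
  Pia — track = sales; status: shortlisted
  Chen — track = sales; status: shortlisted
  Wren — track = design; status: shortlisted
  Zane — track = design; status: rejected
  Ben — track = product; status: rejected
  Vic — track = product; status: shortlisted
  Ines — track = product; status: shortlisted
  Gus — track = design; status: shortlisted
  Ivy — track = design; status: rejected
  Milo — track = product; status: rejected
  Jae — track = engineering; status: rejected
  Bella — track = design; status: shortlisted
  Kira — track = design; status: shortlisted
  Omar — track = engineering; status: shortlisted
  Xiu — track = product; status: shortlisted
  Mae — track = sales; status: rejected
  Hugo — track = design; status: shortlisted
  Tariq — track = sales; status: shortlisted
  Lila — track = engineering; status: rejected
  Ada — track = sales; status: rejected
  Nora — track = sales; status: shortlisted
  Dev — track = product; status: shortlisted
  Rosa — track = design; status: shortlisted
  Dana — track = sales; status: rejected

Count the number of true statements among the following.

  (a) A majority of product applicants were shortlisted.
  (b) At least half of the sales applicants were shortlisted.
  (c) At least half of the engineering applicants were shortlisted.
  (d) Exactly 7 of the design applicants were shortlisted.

3

(a) product: |A| = 6, |A ∩ B| = 4; needs |A ∩ B| > |A ∖ B| — true.
(b) sales: |A| = 7, |A ∩ B| = 4; needs |A ∩ B| ≥ |A ∖ B| — true.
(c) engineering: |A| = 5, |A ∩ B| = 2; needs |A ∩ B| ≥ |A ∖ B| — false.
(d) design: |A| = 9, |A ∩ B| = 7; needs |A ∩ B| = 7 — true.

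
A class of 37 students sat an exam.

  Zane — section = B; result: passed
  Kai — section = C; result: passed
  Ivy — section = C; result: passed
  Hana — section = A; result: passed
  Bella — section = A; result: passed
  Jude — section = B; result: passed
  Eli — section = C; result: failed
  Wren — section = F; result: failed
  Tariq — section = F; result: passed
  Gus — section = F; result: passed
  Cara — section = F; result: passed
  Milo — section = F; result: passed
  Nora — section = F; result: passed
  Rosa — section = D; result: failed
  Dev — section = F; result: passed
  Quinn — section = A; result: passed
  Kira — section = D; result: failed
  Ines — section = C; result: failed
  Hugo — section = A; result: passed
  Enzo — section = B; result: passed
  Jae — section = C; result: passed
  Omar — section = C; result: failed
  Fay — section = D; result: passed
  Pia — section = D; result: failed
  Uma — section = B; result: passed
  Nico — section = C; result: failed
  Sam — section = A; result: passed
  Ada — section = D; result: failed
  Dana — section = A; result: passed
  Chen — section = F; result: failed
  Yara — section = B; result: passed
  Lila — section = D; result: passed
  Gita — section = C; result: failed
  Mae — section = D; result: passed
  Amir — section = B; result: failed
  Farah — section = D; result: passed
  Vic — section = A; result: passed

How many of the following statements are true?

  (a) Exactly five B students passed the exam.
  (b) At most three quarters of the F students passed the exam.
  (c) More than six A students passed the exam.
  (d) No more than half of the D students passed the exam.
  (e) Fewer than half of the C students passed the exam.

(a) B: |A| = 6, |A ∩ B| = 5; needs |A ∩ B| = 5 — true.
(b) F: |A| = 8, |A ∩ B| = 6; needs |A ∩ B| / |A| ≤ 3/4 — true.
(c) A: |A| = 7, |A ∩ B| = 7; needs |A ∩ B| > 6 — true.
(d) D: |A| = 8, |A ∩ B| = 4; needs |A ∩ B| ≤ |A ∖ B| — true.
(e) C: |A| = 8, |A ∩ B| = 3; needs |A ∩ B| < |A ∖ B| — true.

5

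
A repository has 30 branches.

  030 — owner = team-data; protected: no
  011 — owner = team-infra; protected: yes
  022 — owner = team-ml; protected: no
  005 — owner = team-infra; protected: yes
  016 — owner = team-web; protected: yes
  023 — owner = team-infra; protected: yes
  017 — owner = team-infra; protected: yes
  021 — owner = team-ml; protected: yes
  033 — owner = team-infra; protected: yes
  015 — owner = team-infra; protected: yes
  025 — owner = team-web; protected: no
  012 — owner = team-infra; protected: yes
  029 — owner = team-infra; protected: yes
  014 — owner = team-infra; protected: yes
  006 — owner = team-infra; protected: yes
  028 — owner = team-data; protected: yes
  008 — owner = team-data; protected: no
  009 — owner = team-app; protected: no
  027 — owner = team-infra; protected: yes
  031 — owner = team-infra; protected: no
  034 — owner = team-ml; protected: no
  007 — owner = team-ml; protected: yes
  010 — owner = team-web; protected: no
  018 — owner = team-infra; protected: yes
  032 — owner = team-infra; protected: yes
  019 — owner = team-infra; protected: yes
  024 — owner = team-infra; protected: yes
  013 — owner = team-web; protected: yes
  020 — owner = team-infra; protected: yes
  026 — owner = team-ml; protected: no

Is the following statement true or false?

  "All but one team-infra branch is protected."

'All but one team-infra branch is protected' holds iff |A ∖ B| = 1.
|A| = 17, |A ∩ B| = 16, |A ∖ B| = 1.
|A ∖ B| = 1, so the statement is true.

True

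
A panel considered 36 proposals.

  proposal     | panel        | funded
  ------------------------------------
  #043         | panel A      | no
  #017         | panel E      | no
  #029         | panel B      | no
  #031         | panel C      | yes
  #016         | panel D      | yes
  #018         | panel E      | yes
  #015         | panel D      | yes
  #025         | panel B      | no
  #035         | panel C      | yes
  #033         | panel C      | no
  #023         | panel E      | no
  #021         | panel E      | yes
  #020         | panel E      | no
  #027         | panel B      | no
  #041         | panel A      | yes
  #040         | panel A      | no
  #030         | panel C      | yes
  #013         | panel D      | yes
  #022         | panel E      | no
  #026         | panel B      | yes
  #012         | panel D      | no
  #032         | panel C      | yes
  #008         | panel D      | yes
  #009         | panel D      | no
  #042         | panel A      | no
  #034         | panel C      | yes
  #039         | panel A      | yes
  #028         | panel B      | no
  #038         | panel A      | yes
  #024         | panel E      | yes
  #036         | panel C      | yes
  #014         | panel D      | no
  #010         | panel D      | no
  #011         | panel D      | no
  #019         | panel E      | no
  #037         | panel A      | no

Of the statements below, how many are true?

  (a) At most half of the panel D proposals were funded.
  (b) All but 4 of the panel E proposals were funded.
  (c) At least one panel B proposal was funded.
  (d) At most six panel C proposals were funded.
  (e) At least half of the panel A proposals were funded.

3

(a) panel D: |A| = 9, |A ∩ B| = 4; needs |A ∩ B| ≤ |A ∖ B| — true.
(b) panel E: |A| = 8, |A ∩ B| = 3; needs |A ∖ B| = 4 — false.
(c) panel B: |A| = 5, |A ∩ B| = 1; needs A ∩ B ≠ ∅ (|A ∩ B| ≥ 1) — true.
(d) panel C: |A| = 7, |A ∩ B| = 6; needs |A ∩ B| ≤ 6 — true.
(e) panel A: |A| = 7, |A ∩ B| = 3; needs |A ∩ B| ≥ |A ∖ B| — false.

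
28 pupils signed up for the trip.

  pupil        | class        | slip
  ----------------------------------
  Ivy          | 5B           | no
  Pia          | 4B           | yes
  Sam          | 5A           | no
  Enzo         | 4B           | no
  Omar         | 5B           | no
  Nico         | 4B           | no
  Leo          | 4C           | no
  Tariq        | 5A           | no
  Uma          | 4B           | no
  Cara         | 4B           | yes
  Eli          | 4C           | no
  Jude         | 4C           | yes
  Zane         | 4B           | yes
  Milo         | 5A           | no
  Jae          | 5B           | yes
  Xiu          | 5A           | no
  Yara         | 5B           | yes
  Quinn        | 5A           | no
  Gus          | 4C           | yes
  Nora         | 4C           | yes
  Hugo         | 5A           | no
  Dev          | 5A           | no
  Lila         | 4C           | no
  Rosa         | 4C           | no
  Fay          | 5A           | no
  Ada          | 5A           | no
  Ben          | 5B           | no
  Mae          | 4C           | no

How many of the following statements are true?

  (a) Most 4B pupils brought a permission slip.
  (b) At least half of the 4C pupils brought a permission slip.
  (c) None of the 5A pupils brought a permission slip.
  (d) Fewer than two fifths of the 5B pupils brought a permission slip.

(a) 4B: |A| = 6, |A ∩ B| = 3; needs |A ∩ B| > |A ∖ B| — false.
(b) 4C: |A| = 8, |A ∩ B| = 3; needs |A ∩ B| ≥ |A ∖ B| — false.
(c) 5A: |A| = 9, |A ∩ B| = 0; needs A ∩ B = ∅ (|A ∩ B| = 0) — true.
(d) 5B: |A| = 5, |A ∩ B| = 2; needs |A ∩ B| / |A| < 2/5 — false.

1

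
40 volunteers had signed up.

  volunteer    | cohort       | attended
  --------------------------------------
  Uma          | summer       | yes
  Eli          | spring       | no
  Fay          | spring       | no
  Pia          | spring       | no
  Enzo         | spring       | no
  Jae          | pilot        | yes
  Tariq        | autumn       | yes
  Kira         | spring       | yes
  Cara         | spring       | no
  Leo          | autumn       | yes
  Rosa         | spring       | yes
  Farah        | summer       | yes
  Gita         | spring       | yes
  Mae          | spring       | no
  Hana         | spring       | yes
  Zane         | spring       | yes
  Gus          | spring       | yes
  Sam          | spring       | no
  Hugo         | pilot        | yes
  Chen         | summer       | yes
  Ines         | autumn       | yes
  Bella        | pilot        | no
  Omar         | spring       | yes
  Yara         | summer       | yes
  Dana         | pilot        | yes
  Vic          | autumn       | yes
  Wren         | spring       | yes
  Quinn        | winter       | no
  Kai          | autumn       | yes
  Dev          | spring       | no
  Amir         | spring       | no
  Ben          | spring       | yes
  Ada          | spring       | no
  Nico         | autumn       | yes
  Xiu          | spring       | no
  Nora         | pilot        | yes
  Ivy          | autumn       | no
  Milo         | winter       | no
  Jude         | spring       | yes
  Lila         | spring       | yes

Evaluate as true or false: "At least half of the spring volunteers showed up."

The determiner here denotes the relation: |A ∩ B| ≥ |A ∖ B|.
|A| = 22, |A ∩ B| = 11, |A ∖ B| = 11.
11 = 11, so the statement is true.

True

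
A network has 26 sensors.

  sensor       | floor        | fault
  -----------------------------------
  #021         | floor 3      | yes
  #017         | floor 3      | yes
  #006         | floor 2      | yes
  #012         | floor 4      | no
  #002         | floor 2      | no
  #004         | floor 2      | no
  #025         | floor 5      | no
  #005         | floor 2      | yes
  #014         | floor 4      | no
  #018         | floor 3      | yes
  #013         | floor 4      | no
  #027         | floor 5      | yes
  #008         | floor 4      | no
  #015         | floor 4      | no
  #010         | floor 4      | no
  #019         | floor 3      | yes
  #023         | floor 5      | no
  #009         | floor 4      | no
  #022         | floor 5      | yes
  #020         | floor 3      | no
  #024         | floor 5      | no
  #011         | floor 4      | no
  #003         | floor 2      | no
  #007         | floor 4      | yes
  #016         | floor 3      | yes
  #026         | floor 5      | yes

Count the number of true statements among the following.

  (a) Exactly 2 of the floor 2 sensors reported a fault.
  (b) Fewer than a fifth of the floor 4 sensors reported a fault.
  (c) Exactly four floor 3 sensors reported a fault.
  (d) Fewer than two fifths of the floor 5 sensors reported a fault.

2

(a) floor 2: |A| = 5, |A ∩ B| = 2; needs |A ∩ B| = 2 — true.
(b) floor 4: |A| = 9, |A ∩ B| = 1; needs |A ∩ B| / |A| < 1/5 — true.
(c) floor 3: |A| = 6, |A ∩ B| = 5; needs |A ∩ B| = 4 — false.
(d) floor 5: |A| = 6, |A ∩ B| = 3; needs |A ∩ B| / |A| < 2/5 — false.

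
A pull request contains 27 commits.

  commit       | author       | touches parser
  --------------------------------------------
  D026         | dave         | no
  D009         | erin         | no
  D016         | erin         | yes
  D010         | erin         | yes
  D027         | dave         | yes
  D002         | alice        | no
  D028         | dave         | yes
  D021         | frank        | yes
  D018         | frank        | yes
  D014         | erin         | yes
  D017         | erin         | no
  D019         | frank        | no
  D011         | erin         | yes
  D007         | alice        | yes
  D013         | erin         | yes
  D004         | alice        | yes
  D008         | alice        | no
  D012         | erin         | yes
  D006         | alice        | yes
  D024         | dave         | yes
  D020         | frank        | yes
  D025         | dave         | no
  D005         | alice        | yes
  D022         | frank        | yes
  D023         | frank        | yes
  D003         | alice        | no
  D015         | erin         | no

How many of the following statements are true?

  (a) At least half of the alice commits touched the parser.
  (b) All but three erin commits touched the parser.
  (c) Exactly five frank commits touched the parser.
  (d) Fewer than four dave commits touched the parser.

(a) alice: |A| = 7, |A ∩ B| = 4; needs |A ∩ B| ≥ |A ∖ B| — true.
(b) erin: |A| = 9, |A ∩ B| = 6; needs |A ∖ B| = 3 — true.
(c) frank: |A| = 6, |A ∩ B| = 5; needs |A ∩ B| = 5 — true.
(d) dave: |A| = 5, |A ∩ B| = 3; needs |A ∩ B| < 4 — true.

4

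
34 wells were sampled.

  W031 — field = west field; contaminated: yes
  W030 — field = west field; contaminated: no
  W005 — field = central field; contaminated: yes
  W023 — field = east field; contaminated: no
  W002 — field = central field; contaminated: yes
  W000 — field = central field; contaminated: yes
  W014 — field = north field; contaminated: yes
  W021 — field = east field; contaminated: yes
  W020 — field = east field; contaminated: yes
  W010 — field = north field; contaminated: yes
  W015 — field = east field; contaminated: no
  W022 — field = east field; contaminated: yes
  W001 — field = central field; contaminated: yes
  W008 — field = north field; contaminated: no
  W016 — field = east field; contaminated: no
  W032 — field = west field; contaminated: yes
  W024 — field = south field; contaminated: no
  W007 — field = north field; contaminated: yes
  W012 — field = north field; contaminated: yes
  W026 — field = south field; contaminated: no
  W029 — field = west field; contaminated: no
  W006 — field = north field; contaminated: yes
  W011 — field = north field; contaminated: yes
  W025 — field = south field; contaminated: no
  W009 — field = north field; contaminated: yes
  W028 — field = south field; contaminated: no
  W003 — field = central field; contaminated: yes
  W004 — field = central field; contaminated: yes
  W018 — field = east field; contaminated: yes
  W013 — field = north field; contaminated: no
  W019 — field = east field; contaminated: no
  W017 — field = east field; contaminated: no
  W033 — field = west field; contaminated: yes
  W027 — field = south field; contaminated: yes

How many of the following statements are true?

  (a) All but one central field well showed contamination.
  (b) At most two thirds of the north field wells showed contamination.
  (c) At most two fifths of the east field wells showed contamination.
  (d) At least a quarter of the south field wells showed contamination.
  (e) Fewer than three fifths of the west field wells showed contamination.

0

(a) central field: |A| = 6, |A ∩ B| = 6; needs |A ∖ B| = 1 — false.
(b) north field: |A| = 9, |A ∩ B| = 7; needs |A ∩ B| / |A| ≤ 2/3 — false.
(c) east field: |A| = 9, |A ∩ B| = 4; needs |A ∩ B| / |A| ≤ 2/5 — false.
(d) south field: |A| = 5, |A ∩ B| = 1; needs |A ∩ B| / |A| ≥ 1/4 — false.
(e) west field: |A| = 5, |A ∩ B| = 3; needs |A ∩ B| / |A| < 3/5 — false.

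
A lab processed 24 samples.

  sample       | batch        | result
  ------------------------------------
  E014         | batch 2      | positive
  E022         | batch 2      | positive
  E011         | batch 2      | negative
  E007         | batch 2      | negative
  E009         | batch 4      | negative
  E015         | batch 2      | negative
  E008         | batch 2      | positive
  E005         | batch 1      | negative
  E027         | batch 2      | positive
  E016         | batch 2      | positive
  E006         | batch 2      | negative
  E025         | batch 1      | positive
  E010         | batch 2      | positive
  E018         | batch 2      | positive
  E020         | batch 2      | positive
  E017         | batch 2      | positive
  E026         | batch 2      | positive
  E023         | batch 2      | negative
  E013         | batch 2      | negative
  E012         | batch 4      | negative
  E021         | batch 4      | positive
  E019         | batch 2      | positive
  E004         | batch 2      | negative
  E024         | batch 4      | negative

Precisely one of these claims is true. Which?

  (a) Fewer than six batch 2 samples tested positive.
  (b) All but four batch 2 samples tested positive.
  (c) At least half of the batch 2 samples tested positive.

(c)

|A| = 18, |A ∩ B| = 11, |A ∖ B| = 7.
(a) requires |A ∩ B| < 6: false.
(b) requires |A ∖ B| = 4: false.
(c) requires |A ∩ B| ≥ |A ∖ B|: true.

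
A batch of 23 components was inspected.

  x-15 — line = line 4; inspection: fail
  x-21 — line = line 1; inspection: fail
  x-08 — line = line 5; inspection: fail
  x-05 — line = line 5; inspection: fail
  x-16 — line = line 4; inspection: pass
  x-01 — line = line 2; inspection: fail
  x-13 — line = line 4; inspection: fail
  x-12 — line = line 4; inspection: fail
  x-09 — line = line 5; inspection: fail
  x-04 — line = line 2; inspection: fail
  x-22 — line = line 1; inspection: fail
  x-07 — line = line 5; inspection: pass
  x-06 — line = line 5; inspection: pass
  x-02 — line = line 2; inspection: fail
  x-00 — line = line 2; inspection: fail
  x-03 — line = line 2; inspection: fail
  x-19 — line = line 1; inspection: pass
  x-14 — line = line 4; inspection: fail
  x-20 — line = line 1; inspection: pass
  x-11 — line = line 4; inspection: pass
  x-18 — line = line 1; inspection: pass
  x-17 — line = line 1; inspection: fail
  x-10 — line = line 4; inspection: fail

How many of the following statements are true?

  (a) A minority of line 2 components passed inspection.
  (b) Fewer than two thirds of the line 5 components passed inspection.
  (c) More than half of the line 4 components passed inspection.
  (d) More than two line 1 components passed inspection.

3

(a) line 2: |A| = 5, |A ∩ B| = 0; needs |A ∩ B| < |A ∖ B| — true.
(b) line 5: |A| = 5, |A ∩ B| = 2; needs |A ∩ B| / |A| < 2/3 — true.
(c) line 4: |A| = 7, |A ∩ B| = 2; needs |A ∩ B| > |A ∖ B| — false.
(d) line 1: |A| = 6, |A ∩ B| = 3; needs |A ∩ B| > 2 — true.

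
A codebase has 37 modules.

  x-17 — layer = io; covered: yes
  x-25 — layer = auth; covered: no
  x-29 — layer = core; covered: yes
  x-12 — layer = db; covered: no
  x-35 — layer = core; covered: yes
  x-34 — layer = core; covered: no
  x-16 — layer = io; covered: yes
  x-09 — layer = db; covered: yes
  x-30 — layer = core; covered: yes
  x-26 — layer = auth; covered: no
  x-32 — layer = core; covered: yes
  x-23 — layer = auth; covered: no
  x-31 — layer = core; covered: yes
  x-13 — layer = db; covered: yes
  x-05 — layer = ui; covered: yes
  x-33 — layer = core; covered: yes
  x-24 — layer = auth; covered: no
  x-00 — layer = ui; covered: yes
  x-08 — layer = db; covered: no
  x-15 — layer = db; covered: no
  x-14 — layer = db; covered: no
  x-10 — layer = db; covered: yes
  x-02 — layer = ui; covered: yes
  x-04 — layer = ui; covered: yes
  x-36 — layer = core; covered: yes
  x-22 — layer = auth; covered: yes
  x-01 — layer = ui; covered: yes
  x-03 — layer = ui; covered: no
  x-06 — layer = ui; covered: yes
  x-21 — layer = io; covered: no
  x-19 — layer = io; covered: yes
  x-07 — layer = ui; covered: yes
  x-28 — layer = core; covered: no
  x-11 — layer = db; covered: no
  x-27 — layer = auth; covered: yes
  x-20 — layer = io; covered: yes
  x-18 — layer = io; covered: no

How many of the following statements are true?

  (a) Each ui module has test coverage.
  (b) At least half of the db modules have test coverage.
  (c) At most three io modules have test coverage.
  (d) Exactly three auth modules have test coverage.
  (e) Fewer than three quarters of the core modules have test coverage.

(a) ui: |A| = 8, |A ∩ B| = 7; needs A ⊆ B, i.e. every element of A is in B (|A ∖ B| = 0) — false.
(b) db: |A| = 8, |A ∩ B| = 3; needs |A ∩ B| ≥ |A ∖ B| — false.
(c) io: |A| = 6, |A ∩ B| = 4; needs |A ∩ B| ≤ 3 — false.
(d) auth: |A| = 6, |A ∩ B| = 2; needs |A ∩ B| = 3 — false.
(e) core: |A| = 9, |A ∩ B| = 7; needs |A ∩ B| / |A| < 3/4 — false.

0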